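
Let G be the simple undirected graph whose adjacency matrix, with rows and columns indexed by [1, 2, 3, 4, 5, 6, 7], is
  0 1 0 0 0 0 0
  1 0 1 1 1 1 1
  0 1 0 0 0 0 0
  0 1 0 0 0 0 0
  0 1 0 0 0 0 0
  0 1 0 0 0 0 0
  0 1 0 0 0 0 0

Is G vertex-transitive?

Vertex 2 is the only vertex of degree 6, so every automorphism fixes it; G is not vertex-transitive.

No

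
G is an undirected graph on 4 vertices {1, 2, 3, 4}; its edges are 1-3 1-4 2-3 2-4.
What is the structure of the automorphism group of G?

G is 2-regular and connected on 4 vertices, i.e. the cycle C_4. The automorphisms of the 4-cycle are exactly the symmetries of a regular 4-gon: the dihedral group D_4, |D_4| = 8.

D_4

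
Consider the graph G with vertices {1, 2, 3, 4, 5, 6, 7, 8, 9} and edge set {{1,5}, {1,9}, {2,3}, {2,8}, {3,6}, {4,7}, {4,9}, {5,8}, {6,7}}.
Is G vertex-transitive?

Yes

G is 2-regular and connected on 9 vertices, i.e. the cycle C_9. The automorphisms of the 9-cycle are exactly the symmetries of a regular 9-gon: the dihedral group D_9, |D_9| = 18. This group acts transitively on the 9 vertices.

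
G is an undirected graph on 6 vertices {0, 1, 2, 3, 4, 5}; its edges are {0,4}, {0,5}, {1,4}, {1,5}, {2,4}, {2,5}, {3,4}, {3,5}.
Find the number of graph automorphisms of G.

The vertices split by degree into {4, 5} (degree 4) and {0, 1, 2, 3} (degree 2); every edge runs between the two parts, so G is the complete bipartite graph K_{2,4}. The parts have unequal sizes, so no automorphism swaps them; each part is permuted independently, giving S_4 × S_2 of order 4!·2! = 48.

48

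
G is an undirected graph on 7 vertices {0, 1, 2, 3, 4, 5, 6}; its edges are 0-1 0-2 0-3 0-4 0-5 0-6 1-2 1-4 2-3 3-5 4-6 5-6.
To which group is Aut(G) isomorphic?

Vertex 0 is the unique vertex of degree 6; the remaining 6 vertices each have degree 3 and induce a cycle, so G is the wheel on 7 vertices with hub 0. Every automorphism fixes the hub and acts on the rim 6-cycle, so Aut(G) ≅ Aut(C_6) = D_6 of order 12.

the dihedral group of order 12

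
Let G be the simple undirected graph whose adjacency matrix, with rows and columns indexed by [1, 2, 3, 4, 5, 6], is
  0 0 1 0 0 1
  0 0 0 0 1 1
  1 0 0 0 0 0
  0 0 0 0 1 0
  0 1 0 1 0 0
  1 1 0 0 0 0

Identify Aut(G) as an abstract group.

The degree sequence is [2, 2, 1, 1, 2, 2]; the two degree-1 vertices 3 and 4 are the ends of a path, so G = P_6. A path has exactly one nontrivial symmetry — reversal — giving Aut(G) of order 2.

C_2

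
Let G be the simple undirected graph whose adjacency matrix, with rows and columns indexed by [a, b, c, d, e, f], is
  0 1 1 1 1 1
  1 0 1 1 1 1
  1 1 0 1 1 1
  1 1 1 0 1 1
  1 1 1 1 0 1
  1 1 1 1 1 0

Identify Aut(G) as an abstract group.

All 6 vertices are pairwise adjacent: G = K_6. Every bijection on the vertex set is an automorphism of K_6; hence Aut(K_6) ≅ S_6, order 720.

S_6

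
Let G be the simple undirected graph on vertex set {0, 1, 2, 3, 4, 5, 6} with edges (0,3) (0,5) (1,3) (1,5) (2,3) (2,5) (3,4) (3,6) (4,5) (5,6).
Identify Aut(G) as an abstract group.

The vertices split by degree into {3, 5} (degree 5) and {0, 1, 2, 4, 6} (degree 2); every edge runs between the two parts, so G is the complete bipartite graph K_{2,5}. The parts have unequal sizes, so no automorphism swaps them; each part is permuted independently, giving S_2 × S_5 of order 2!·5! = 240.

S_2 × S_5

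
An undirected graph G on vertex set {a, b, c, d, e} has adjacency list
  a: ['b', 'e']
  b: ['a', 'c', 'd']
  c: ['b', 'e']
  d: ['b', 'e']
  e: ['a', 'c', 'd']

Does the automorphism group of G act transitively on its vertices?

Automorphisms preserve degree, but G has vertices of degree 2 and vertices of degree 3; no automorphism maps one to the other, so G is not vertex-transitive.

No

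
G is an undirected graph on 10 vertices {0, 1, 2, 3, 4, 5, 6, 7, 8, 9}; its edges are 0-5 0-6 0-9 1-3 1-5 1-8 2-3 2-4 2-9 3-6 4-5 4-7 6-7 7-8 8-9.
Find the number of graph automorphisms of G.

G is 3-regular on 10 vertices with no triangles and no 4-cycles (girth 5): this is the Petersen graph. Viewing the Petersen graph as the Kneser graph K(5,2) — vertices are 2-subsets of {1,…,5}, edges join disjoint pairs — its automorphisms are exactly the permutations of the 5-element set, so Aut ≅ S_5 of order 120.

120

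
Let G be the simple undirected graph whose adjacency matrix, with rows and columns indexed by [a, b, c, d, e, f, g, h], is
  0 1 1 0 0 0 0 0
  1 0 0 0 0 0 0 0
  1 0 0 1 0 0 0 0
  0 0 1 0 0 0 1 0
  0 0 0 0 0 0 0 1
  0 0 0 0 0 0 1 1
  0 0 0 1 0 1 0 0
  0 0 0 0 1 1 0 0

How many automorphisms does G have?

The degree sequence is [2, 1, 2, 2, 1, 2, 2, 2]; the two degree-1 vertices b and e are the ends of a path, so G = P_8. The only nontrivial automorphism of a path is the end-to-end reflection, so Aut(G) ≅ Z_2.

2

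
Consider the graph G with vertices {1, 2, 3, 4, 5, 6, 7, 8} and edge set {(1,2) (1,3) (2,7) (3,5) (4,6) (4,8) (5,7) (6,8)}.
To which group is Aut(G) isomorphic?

G has two connected components, {1, 2, 3, 5, 7} and {4, 6, 8}; each is 2-regular, so G = C_5 ⊔ C_3. No automorphism exchanges components of different sizes, hence Aut(G) is the direct product D_3 × D_5, order 60.

D_3 × D_5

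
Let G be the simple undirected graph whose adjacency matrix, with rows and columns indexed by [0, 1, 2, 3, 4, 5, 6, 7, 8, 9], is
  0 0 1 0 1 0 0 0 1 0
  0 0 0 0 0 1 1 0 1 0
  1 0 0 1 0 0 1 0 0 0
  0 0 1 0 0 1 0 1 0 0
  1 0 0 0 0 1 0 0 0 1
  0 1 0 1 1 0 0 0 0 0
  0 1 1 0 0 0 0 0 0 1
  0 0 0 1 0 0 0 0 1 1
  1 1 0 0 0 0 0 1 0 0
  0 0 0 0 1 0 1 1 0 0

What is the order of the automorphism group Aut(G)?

G is 3-regular on 10 vertices with no triangles and no 4-cycles (girth 5): this is the Petersen graph. It is a classical fact that the Petersen graph has automorphism group S_5 (order 120), arising from its description as the Kneser graph K(5,2).

120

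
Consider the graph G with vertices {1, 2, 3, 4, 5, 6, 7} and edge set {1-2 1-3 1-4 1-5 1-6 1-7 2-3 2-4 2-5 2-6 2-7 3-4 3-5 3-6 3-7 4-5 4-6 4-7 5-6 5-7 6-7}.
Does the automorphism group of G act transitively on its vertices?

All 7 vertices are pairwise adjacent: G = K_7. Every bijection on the vertex set is an automorphism of K_7; hence Aut(K_7) ≅ S_7, order 5040. Under this action every vertex can be carried to every other, so G is vertex-transitive.

Yes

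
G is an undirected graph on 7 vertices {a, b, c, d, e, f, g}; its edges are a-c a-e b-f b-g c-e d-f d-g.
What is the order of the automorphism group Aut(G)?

G has two connected components, {b, d, f, g} and {a, c, e}; each is 2-regular, so G = C_4 ⊔ C_3. The components are non-isomorphic (different sizes), so Aut(G) = Aut(C_3) × Aut(C_4) = D_3 × D_4 of order 6·8 = 48.

48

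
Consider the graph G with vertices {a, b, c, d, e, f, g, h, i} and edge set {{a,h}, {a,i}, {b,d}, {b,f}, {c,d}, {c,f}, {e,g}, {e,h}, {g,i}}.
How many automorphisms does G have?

80

G has two connected components, {a, e, g, h, i} and {b, c, d, f}; each is 2-regular, so G = C_5 ⊔ C_4. No automorphism exchanges components of different sizes, hence Aut(G) is the direct product D_5 × D_4, order 80.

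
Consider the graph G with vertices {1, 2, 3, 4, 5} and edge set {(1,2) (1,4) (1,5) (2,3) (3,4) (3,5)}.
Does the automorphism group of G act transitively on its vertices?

Automorphisms preserve degree, but G has vertices of degree 2 and vertices of degree 3; no automorphism maps one to the other, so G is not vertex-transitive.

No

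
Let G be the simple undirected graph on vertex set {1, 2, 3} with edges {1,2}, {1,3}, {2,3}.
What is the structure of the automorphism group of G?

All 3 vertices are pairwise adjacent: G = K_3. Any permutation of the 3 vertices preserves K_3, so Aut(K_3) = S_3 of order 3! = 6.

S_3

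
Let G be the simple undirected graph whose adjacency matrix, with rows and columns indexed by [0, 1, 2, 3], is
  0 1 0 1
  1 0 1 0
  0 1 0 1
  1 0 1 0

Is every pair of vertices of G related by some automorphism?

G is 2-regular and bipartite with parts {0, 2} and {1, 3} (each part is independent and every cross-pair is an edge), so G = K_{2,2}. Each part can be permuted independently (S_2 × S_2) and the two equal-size parts can also be swapped, giving (S_2 × S_2) ⋊ Z_2 of order 2·(2!)² = 8. Under this action every vertex can be carried to every other, so G is vertex-transitive.

Yes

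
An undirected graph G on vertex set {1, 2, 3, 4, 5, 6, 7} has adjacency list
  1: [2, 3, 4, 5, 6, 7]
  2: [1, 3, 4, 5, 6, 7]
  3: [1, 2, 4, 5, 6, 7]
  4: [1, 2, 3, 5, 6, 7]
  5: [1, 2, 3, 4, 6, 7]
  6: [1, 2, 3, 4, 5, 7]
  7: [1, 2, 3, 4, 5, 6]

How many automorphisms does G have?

All 7 vertices are pairwise adjacent: G = K_7. Every bijection on the vertex set is an automorphism of K_7; hence Aut(K_7) ≅ S_7, order 5040.

5040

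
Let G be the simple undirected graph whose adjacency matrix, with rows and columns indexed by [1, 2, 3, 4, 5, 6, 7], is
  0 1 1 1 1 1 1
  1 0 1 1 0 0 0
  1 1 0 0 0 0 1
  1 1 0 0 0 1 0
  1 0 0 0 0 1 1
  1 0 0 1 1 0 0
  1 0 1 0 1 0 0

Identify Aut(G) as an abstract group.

Vertex 1 is the unique vertex of degree 6; the remaining 6 vertices each have degree 3 and induce a cycle, so G is the wheel on 7 vertices with hub 1. With the hub fixed, the remaining symmetry is that of the rim cycle C_6, giving the dihedral group D_6.

the dihedral group of order 12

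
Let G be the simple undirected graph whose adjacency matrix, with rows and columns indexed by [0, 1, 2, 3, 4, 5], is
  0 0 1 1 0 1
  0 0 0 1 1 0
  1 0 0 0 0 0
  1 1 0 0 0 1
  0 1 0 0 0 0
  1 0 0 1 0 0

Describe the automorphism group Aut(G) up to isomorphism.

Degrees alone do not determine every vertex (e.g. 0 and 3 both have degree 3), but their neighbour-degree multisets differ: N(0) has degrees [1, 2, 3] while N(3) has degrees [2, 2, 3]. Repeating this refinement separates all vertices, so the only automorphism is the identity.

the trivial group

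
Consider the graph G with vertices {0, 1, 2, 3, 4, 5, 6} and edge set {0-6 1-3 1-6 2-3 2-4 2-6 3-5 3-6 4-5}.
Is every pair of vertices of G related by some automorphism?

Vertex 0 is the only vertex of degree 1, so every automorphism fixes it; G is not vertex-transitive.

No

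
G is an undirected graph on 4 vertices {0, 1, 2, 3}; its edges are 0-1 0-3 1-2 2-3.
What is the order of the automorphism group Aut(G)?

8

G is 2-regular and connected on 4 vertices, i.e. the cycle C_4. C_4 has 4 rotations and 4 reflections, so Aut(C_4) ≅ D_4 of order 8.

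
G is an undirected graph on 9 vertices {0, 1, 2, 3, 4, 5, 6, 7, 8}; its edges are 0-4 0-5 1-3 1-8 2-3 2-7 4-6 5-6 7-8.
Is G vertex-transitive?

G has two connected components, {1, 2, 3, 7, 8} and {0, 4, 5, 6}; each is 2-regular, so G = C_5 ⊔ C_4. The orbit of 0 under Aut(G) is {0, 4, 5, 6}, which does not contain 1, so G is not vertex-transitive.

No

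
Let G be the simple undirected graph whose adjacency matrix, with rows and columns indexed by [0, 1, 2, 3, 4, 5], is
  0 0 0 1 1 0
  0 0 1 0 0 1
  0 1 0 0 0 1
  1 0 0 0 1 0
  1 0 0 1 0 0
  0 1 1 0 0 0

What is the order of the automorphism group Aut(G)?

72

G has two connected components, {0, 3, 4} and {1, 2, 5}; each is 2-regular, so G = C_3 ⊔ C_3. Aut of a disjoint union of two copies of C_3 is the wreath product D_3 ≀ Z_2, of order 2·6² = 72.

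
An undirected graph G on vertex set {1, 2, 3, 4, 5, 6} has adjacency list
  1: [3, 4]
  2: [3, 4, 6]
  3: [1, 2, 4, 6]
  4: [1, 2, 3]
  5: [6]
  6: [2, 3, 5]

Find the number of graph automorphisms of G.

Degrees alone do not determine every vertex (e.g. 2 and 4 both have degree 3), but their neighbour-degree multisets differ: N(2) has degrees [3, 3, 4] while N(4) has degrees [2, 3, 4]. Repeating this refinement separates all vertices, so the only automorphism is the identity.

1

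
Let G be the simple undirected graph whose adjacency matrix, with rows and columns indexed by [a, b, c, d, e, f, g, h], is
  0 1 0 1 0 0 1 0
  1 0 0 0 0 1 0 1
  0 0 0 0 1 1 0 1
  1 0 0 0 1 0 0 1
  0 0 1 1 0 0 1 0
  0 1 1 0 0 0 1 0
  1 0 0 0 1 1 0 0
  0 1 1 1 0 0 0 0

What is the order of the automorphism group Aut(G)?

G is 3-regular and bipartite on 2^3 = 8 vertices with girth 4; it is the hypercube graph Q_3. The symmetry group of the 3-cube is the hyperoctahedral group B_3 = Z_2 ≀ S_3, of order 2^3·3! = 48.

48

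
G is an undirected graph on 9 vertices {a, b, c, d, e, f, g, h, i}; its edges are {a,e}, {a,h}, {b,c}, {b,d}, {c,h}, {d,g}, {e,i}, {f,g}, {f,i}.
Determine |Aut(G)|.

18

G is 2-regular and connected on 9 vertices, i.e. the cycle C_9. The automorphisms of the 9-cycle are exactly the symmetries of a regular 9-gon: the dihedral group D_9, |D_9| = 18.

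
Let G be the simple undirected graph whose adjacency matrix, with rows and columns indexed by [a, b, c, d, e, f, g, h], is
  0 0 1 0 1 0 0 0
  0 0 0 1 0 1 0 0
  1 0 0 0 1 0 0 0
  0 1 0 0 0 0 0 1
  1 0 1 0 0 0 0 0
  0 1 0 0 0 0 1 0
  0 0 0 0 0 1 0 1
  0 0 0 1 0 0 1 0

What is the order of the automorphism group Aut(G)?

60

G has two connected components, {b, d, f, g, h} and {a, c, e}; each is 2-regular, so G = C_5 ⊔ C_3. No automorphism exchanges components of different sizes, hence Aut(G) is the direct product D_3 × D_5, order 60.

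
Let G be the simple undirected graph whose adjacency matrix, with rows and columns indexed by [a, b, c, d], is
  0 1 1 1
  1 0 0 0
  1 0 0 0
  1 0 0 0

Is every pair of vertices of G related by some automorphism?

No

Vertex a is the only vertex of degree 3, so every automorphism fixes it; G is not vertex-transitive.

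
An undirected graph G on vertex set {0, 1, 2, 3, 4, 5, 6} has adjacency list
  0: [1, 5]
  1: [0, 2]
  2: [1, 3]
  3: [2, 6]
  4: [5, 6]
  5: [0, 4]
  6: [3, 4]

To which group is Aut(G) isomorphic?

the dihedral group of order 14

Every vertex has degree 2 and the graph is connected, so G is the 7-cycle C_7. The automorphisms of the 7-cycle are exactly the symmetries of a regular 7-gon: the dihedral group D_7, |D_7| = 14.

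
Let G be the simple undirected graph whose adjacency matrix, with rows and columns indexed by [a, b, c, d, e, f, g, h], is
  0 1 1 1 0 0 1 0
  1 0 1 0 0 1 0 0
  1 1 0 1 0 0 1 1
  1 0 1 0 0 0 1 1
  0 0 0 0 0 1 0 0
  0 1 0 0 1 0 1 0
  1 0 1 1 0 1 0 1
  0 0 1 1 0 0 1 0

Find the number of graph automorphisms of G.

1

The degree sequence is [4, 3, 5, 4, 1, 3, 5, 3]. Checking the degree-preserving permutations of the vertex set shows that none except the identity preserves every edge, so Aut(G) is trivial.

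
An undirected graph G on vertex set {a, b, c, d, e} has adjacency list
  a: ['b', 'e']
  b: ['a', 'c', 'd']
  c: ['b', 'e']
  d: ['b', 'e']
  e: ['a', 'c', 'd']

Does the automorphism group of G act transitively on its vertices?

Automorphisms preserve degree, but G has vertices of degree 2 and vertices of degree 3; no automorphism maps one to the other, so G is not vertex-transitive.

No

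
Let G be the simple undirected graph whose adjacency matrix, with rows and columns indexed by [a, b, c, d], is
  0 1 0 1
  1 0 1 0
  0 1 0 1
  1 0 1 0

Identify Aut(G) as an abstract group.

G is 2-regular and bipartite on 2^2 = 4 vertices with girth 4; it is the hypercube graph Q_2. Aut(Q_2) consists of the signed permutations of the 2 coordinate axes: 2! permutations times 2^2 sign flips, so |Aut| = 2^2·2! = 8.

Z_2^2 ⋊ S_2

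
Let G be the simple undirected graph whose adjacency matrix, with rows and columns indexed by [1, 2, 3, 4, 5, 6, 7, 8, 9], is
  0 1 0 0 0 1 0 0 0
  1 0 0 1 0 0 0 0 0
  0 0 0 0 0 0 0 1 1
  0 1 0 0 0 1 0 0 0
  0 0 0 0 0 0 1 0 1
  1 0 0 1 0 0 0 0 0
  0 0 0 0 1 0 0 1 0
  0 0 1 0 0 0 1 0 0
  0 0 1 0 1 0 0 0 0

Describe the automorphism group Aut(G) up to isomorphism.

D_5 × D_4

G has two connected components, {3, 5, 7, 8, 9} and {1, 2, 4, 6}; each is 2-regular, so G = C_5 ⊔ C_4. The components are non-isomorphic (different sizes), so Aut(G) = Aut(C_5) × Aut(C_4) = D_5 × D_4 of order 10·8 = 80.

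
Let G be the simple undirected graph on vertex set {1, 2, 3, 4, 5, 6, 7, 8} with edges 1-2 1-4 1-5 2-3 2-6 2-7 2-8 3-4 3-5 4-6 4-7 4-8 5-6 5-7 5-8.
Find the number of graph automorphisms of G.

720

The vertices split by degree into {2, 4, 5} (degree 5) and {1, 3, 6, 7, 8} (degree 3); every edge runs between the two parts, so G is the complete bipartite graph K_{3,5}. Automorphisms preserve the bipartition setwise (since the parts differ in size) and act as S_3 × S_5 within it; |Aut| = 720.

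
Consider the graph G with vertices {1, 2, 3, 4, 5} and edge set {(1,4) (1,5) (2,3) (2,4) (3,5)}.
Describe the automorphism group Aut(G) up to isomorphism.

G is 2-regular and connected on 5 vertices, i.e. the cycle C_5. C_5 has 5 rotations and 5 reflections, so Aut(C_5) ≅ D_5 of order 10.

the dihedral group of order 10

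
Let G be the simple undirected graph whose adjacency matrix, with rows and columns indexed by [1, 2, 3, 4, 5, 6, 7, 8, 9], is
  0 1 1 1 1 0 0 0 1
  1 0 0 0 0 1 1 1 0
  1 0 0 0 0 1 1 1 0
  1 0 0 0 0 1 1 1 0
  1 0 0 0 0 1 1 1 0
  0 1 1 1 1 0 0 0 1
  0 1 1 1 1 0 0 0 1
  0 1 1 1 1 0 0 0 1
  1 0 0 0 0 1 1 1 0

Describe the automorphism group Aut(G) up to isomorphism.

The vertices split by degree into {1, 6, 7, 8} (degree 5) and {2, 3, 4, 5, 9} (degree 4); every edge runs between the two parts, so G is the complete bipartite graph K_{4,5}. Automorphisms preserve the bipartition setwise (since the parts differ in size) and act as S_4 × S_5 within it; |Aut| = 2880.

S_4 × S_5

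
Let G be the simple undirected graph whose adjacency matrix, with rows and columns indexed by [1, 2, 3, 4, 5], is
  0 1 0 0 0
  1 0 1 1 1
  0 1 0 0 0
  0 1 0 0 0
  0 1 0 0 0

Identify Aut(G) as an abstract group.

S_4

Vertex 2 has degree 4 and every other vertex has degree 1, so G is the star K_{1,4} with centre 2. The 4 leaves are pairwise interchangeable while the centre is fixed, giving Aut(G) = S_4.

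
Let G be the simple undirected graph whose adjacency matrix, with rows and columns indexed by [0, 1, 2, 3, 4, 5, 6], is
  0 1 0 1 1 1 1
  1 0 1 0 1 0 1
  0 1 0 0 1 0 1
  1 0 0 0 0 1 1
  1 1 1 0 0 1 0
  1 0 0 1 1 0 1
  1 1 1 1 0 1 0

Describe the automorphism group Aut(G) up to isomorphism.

the trivial group

The degree sequence is [5, 4, 3, 3, 4, 4, 5]. Checking the degree-preserving permutations of the vertex set shows that none except the identity preserves every edge, so Aut(G) is trivial.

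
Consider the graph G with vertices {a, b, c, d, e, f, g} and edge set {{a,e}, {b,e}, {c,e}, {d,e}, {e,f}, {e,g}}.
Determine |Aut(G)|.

Vertex e has degree 6 and every other vertex has degree 1, so G is the star K_{1,6} with centre e. The 6 leaves are pairwise interchangeable while the centre is fixed, giving Aut(G) = S_6.

720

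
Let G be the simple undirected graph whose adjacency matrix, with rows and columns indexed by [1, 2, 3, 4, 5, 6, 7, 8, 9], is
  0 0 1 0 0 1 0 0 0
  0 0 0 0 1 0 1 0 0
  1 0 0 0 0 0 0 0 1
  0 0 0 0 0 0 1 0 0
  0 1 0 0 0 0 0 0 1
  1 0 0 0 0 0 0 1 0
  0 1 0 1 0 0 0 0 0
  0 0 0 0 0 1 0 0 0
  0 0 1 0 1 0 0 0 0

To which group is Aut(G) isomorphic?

The degree sequence is [2, 2, 2, 1, 2, 2, 2, 1, 2]; the two degree-1 vertices 4 and 8 are the ends of a path, so G = P_9. A path has exactly one nontrivial symmetry — reversal — giving Aut(G) of order 2.

the cyclic group of order 2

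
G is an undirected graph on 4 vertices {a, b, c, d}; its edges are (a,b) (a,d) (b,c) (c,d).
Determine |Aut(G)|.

8

G is 2-regular and bipartite on 2^2 = 4 vertices with girth 4; it is the hypercube graph Q_2. The symmetry group of the 2-cube is the hyperoctahedral group B_2 = Z_2 ≀ S_2, of order 2^2·2! = 8.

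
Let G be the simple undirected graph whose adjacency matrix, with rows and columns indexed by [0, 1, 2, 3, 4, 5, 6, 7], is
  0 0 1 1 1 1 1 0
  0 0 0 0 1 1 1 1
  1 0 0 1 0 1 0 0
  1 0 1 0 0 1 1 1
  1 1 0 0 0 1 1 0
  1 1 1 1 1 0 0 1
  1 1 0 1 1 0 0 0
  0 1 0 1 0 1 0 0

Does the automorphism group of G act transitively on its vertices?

Vertex 5 is the only vertex of degree 6, so every automorphism fixes it; G is not vertex-transitive.

No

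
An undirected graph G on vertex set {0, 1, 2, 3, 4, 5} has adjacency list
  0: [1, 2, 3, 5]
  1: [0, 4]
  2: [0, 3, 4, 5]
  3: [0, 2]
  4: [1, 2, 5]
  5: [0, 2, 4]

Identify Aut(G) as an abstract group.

the trivial group

Degrees alone do not determine every vertex (e.g. 0 and 2 both have degree 4), but their neighbour-degree multisets differ: N(0) has degrees [2, 2, 3, 4] while N(2) has degrees [2, 3, 3, 4]. Repeating this refinement separates all vertices, so the only automorphism is the identity.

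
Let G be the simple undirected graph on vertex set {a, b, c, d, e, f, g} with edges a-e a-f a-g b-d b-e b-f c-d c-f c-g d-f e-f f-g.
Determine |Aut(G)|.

Vertex f is the unique vertex of degree 6; the remaining 6 vertices each have degree 3 and induce a cycle, so G is the wheel on 7 vertices with hub f. With the hub fixed, the remaining symmetry is that of the rim cycle C_6, giving the dihedral group D_6.

12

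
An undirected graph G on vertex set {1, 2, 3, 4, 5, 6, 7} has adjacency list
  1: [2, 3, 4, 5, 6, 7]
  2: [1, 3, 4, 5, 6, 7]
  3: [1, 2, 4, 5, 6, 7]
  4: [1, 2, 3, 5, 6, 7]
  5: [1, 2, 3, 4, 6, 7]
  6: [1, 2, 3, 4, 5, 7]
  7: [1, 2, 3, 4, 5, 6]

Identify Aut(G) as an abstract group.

Every vertex has degree 6, so G is the complete graph K_7. Any permutation of the 7 vertices preserves K_7, so Aut(K_7) = S_7 of order 7! = 5040.

S_7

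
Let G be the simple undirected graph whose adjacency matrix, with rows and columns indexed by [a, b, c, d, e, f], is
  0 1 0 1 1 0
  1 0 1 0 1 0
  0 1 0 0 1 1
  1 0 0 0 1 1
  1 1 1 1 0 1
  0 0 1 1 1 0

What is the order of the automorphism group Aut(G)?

Vertex e is the unique vertex of degree 5; the remaining 5 vertices each have degree 3 and induce a cycle, so G is the wheel on 6 vertices with hub e. With the hub fixed, the remaining symmetry is that of the rim cycle C_5, giving the dihedral group D_5.

10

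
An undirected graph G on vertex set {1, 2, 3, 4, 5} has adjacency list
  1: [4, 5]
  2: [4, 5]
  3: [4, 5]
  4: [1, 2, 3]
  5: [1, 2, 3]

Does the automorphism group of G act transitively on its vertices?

No

Automorphisms preserve degree, but G has vertices of degree 2 and vertices of degree 3; no automorphism maps one to the other, so G is not vertex-transitive.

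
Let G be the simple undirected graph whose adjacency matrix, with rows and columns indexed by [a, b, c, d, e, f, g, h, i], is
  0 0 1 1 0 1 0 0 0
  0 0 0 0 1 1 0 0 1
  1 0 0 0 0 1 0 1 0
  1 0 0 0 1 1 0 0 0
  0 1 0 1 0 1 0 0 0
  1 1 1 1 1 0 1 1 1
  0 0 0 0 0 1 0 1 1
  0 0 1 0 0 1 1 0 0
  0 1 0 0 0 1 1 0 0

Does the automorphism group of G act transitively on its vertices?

No

Vertex f is the only vertex of degree 8, so every automorphism fixes it; G is not vertex-transitive.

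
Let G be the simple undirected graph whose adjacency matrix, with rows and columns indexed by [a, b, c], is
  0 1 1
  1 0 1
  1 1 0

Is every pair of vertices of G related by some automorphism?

Yes

All 3 vertices are pairwise adjacent: G = K_3. Any permutation of the 3 vertices preserves K_3, so Aut(K_3) = S_3 of order 3! = 6. Under this action every vertex can be carried to every other, so G is vertex-transitive.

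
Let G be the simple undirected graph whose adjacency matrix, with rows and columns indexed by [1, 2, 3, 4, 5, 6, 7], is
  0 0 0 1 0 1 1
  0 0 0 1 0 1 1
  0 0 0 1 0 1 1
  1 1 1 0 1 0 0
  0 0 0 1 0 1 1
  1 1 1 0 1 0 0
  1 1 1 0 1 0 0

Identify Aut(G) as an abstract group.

The vertices split by degree into {4, 6, 7} (degree 4) and {1, 2, 3, 5} (degree 3); every edge runs between the two parts, so G is the complete bipartite graph K_{3,4}. The parts have unequal sizes, so no automorphism swaps them; each part is permuted independently, giving S_4 × S_3 of order 4!·3! = 144.

S_4 × S_3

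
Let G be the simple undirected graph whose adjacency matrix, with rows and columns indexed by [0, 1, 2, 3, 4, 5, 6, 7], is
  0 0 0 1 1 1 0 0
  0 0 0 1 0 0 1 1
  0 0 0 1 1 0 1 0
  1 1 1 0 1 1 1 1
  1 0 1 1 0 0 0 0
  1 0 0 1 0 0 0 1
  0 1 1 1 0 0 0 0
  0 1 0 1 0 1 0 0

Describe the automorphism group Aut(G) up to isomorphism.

Vertex 3 is the unique vertex of degree 7; the remaining 7 vertices each have degree 3 and induce a cycle, so G is the wheel on 8 vertices with hub 3. With the hub fixed, the remaining symmetry is that of the rim cycle C_7, giving the dihedral group D_7.

D_7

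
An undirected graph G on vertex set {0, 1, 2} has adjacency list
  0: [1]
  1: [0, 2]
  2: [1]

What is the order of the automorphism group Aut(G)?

2

The degree sequence is [1, 2, 1]; the two degree-1 vertices 0 and 2 are the ends of a path, so G = P_3. The only nontrivial automorphism of a path is the end-to-end reflection, so Aut(G) ≅ Z_2.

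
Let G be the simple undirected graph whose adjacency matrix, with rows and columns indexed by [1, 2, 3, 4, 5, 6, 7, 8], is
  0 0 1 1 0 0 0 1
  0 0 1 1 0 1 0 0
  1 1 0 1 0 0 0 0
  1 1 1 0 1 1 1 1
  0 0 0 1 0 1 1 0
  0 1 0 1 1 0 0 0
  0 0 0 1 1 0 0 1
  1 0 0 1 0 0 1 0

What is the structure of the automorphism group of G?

D_7

Vertex 4 is the unique vertex of degree 7; the remaining 7 vertices each have degree 3 and induce a cycle, so G is the wheel on 8 vertices with hub 4. With the hub fixed, the remaining symmetry is that of the rim cycle C_7, giving the dihedral group D_7.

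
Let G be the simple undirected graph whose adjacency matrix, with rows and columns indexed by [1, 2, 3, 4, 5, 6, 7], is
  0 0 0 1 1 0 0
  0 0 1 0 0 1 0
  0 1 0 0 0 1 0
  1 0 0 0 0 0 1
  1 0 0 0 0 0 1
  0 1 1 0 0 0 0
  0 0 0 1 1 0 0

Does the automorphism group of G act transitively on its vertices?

No

G has two connected components, {1, 4, 5, 7} and {2, 3, 6}; each is 2-regular, so G = C_4 ⊔ C_3. The orbit of 1 under Aut(G) is {1, 4, 5, 7}, which does not contain 2, so G is not vertex-transitive.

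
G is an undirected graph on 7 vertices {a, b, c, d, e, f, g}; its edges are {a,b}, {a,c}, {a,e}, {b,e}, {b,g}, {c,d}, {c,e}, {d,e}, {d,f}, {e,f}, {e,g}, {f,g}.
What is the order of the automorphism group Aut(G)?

12

Vertex e is the unique vertex of degree 6; the remaining 6 vertices each have degree 3 and induce a cycle, so G is the wheel on 7 vertices with hub e. With the hub fixed, the remaining symmetry is that of the rim cycle C_6, giving the dihedral group D_6.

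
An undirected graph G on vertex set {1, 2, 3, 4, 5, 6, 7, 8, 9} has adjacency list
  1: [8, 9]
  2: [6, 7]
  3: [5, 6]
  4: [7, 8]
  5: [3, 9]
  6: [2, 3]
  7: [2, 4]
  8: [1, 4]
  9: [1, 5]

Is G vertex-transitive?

Yes

Every vertex has degree 2 and the graph is connected, so G is the 9-cycle C_9. C_9 has 9 rotations and 9 reflections, so Aut(C_9) ≅ D_9 of order 18. This group acts transitively on the 9 vertices.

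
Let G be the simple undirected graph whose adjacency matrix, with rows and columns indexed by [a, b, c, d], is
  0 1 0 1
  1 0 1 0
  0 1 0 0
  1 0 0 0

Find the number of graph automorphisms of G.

The degree sequence is [2, 2, 1, 1]; the two degree-1 vertices c and d are the ends of a path, so G = P_4. The only nontrivial automorphism of a path is the end-to-end reflection, so Aut(G) ≅ Z_2.

2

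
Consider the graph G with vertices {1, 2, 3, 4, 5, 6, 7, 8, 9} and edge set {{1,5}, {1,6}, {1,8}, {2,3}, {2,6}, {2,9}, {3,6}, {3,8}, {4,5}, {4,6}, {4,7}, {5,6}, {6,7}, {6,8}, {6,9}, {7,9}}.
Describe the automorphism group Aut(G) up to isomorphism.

D_8

Vertex 6 is the unique vertex of degree 8; the remaining 8 vertices each have degree 3 and induce a cycle, so G is the wheel on 9 vertices with hub 6. With the hub fixed, the remaining symmetry is that of the rim cycle C_8, giving the dihedral group D_8.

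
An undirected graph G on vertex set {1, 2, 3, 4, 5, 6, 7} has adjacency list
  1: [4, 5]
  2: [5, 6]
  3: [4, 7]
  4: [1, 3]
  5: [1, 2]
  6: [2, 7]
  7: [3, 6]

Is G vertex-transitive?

Every vertex has degree 2 and the graph is connected, so G is the 7-cycle C_7. The automorphisms of the 7-cycle are exactly the symmetries of a regular 7-gon: the dihedral group D_7, |D_7| = 14. Under this action every vertex can be carried to every other, so G is vertex-transitive.

Yes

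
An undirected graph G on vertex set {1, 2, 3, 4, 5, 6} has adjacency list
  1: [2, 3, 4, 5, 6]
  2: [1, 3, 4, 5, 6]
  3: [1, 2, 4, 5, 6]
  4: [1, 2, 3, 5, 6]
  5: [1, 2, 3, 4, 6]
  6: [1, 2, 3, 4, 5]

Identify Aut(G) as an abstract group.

the symmetric group on 6 letters

All 6 vertices are pairwise adjacent: G = K_6. Any permutation of the 6 vertices preserves K_6, so Aut(K_6) = S_6 of order 6! = 720.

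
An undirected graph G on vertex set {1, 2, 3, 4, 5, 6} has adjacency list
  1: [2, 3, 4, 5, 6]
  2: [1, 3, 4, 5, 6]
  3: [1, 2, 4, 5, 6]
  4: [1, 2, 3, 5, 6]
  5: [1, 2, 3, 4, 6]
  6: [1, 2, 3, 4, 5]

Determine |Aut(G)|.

720

Every vertex has degree 5, so G is the complete graph K_6. Any permutation of the 6 vertices preserves K_6, so Aut(K_6) = S_6 of order 6! = 720.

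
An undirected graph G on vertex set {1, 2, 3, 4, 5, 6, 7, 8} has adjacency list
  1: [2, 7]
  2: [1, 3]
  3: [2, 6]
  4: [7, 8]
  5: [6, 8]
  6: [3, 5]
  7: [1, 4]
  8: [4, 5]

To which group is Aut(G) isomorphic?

Every vertex has degree 2 and the graph is connected, so G is the 8-cycle C_8. The automorphisms of the 8-cycle are exactly the symmetries of a regular 8-gon: the dihedral group D_8, |D_8| = 16.

the dihedral group of order 16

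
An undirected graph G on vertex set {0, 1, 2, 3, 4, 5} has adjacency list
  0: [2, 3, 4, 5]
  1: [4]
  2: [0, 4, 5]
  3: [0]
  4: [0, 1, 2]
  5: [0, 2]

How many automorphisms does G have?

Degrees alone do not determine every vertex (e.g. 1 and 3 both have degree 1), but their neighbour-degree multisets differ: N(1) has degrees [3] while N(3) has degrees [4]. Repeating this refinement separates all vertices, so the only automorphism is the identity.

1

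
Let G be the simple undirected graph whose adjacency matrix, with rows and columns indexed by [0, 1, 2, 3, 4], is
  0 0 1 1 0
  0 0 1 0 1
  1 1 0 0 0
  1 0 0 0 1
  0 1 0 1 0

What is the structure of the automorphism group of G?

G is 2-regular and connected on 5 vertices, i.e. the cycle C_5. The automorphisms of the 5-cycle are exactly the symmetries of a regular 5-gon: the dihedral group D_5, |D_5| = 10.

the dihedral group of order 10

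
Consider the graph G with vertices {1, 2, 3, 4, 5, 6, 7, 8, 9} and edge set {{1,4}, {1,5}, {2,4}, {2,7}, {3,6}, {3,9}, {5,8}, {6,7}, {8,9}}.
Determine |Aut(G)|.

18

Every vertex has degree 2 and the graph is connected, so G is the 9-cycle C_9. The automorphisms of the 9-cycle are exactly the symmetries of a regular 9-gon: the dihedral group D_9, |D_9| = 18.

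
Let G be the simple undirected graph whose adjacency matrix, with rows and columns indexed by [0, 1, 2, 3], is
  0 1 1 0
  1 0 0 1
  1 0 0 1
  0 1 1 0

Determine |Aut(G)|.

8

G is 2-regular and bipartite on 2^2 = 4 vertices with girth 4; it is the hypercube graph Q_2. The symmetry group of the 2-cube is the hyperoctahedral group B_2 = Z_2 ≀ S_2, of order 2^2·2! = 8.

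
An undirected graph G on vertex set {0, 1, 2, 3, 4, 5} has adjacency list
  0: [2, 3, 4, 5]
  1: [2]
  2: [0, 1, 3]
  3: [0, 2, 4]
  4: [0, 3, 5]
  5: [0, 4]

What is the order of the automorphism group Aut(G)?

Degrees alone do not determine every vertex (e.g. 2 and 3 both have degree 3), but their neighbour-degree multisets differ: N(2) has degrees [1, 3, 4] while N(3) has degrees [3, 3, 4]. Repeating this refinement separates all vertices, so the only automorphism is the identity.

1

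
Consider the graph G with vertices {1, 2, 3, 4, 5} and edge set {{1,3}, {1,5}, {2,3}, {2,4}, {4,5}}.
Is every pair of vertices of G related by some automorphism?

Yes

G is 2-regular and connected on 5 vertices, i.e. the cycle C_5. C_5 has 5 rotations and 5 reflections, so Aut(C_5) ≅ D_5 of order 10. Under this action every vertex can be carried to every other, so G is vertex-transitive.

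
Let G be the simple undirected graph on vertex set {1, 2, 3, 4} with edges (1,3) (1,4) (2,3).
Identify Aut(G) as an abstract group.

the cyclic group of order 2

The degree sequence is [2, 1, 2, 1]; the two degree-1 vertices 2 and 4 are the ends of a path, so G = P_4. The only nontrivial automorphism of a path is the end-to-end reflection, so Aut(G) ≅ Z_2.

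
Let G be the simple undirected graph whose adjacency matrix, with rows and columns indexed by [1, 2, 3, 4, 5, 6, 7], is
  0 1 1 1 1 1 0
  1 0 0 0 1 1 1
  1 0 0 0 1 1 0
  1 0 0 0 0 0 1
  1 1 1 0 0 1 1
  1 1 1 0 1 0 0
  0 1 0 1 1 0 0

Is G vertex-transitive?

No

Vertex 4 is the only vertex of degree 2, so every automorphism fixes it; G is not vertex-transitive.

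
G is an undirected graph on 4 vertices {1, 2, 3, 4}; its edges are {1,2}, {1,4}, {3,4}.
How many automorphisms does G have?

2

The degree sequence is [2, 1, 1, 2]; the two degree-1 vertices 2 and 3 are the ends of a path, so G = P_4. The only nontrivial automorphism of a path is the end-to-end reflection, so Aut(G) ≅ Z_2.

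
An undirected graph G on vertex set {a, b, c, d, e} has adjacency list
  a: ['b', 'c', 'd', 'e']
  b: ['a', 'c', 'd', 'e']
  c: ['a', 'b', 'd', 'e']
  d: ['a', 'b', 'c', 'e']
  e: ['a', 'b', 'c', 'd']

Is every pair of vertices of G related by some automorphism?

Yes

All 5 vertices are pairwise adjacent: G = K_5. Every bijection on the vertex set is an automorphism of K_5; hence Aut(K_5) ≅ S_5, order 120. Under this action every vertex can be carried to every other, so G is vertex-transitive.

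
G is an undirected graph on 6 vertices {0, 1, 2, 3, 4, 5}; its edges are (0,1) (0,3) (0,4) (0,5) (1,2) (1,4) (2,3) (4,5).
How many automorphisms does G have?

1

The degree sequence is [4, 3, 2, 2, 3, 2]. Checking the degree-preserving permutations of the vertex set shows that none except the identity preserves every edge, so Aut(G) is trivial.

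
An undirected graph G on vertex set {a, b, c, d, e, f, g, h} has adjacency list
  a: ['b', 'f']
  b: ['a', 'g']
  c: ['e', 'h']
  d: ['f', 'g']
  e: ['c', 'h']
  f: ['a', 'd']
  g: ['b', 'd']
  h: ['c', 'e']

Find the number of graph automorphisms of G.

G has two connected components, {a, b, d, f, g} and {c, e, h}; each is 2-regular, so G = C_5 ⊔ C_3. The components are non-isomorphic (different sizes), so Aut(G) = Aut(C_5) × Aut(C_3) = D_5 × D_3 of order 10·6 = 60.

60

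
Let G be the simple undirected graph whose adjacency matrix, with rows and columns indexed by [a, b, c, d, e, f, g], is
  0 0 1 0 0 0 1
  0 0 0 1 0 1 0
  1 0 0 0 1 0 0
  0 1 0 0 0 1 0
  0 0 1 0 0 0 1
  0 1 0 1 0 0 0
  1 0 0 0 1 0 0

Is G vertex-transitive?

G has two connected components, {a, c, e, g} and {b, d, f}; each is 2-regular, so G = C_4 ⊔ C_3. The orbit of a under Aut(G) is {a, c, e, g}, which does not contain b, so G is not vertex-transitive.

No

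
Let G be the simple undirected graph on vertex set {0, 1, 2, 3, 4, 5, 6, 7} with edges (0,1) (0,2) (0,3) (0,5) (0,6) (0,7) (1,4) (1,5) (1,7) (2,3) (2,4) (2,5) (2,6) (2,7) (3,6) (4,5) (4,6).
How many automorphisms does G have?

The degree sequence is [6, 4, 6, 3, 4, 4, 4, 3]. Checking the degree-preserving permutations of the vertex set shows that none except the identity preserves every edge, so Aut(G) is trivial.

1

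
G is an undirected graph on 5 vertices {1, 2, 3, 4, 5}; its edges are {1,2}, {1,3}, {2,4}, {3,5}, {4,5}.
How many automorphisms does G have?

G is 2-regular and connected on 5 vertices, i.e. the cycle C_5. The automorphisms of the 5-cycle are exactly the symmetries of a regular 5-gon: the dihedral group D_5, |D_5| = 10.

10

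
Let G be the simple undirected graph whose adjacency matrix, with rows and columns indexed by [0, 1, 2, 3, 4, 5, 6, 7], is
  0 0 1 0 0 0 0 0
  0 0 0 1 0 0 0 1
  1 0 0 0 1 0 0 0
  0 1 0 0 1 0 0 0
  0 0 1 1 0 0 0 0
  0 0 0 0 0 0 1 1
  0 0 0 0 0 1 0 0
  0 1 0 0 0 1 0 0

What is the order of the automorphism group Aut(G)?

The degree sequence is [1, 2, 2, 2, 2, 2, 1, 2]; the two degree-1 vertices 0 and 6 are the ends of a path, so G = P_8. A path has exactly one nontrivial symmetry — reversal — giving Aut(G) of order 2.

2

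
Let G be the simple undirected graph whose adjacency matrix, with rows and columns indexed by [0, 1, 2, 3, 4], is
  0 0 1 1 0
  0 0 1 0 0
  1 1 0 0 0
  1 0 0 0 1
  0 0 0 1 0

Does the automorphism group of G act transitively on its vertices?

No

Automorphisms preserve degree, but G has vertices of degree 1 and vertices of degree 2; no automorphism maps one to the other, so G is not vertex-transitive.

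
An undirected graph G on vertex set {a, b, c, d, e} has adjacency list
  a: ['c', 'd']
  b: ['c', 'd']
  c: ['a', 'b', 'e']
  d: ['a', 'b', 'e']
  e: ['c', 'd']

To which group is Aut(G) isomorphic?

S_3 × S_2

The vertices split by degree into {c, d} (degree 3) and {a, b, e} (degree 2); every edge runs between the two parts, so G is the complete bipartite graph K_{2,3}. The parts have unequal sizes, so no automorphism swaps them; each part is permuted independently, giving S_3 × S_2 of order 3!·2! = 12.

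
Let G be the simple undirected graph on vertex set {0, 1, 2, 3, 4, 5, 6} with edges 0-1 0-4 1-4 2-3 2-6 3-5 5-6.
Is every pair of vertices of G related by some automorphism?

No

G has two connected components, {2, 3, 5, 6} and {0, 1, 4}; each is 2-regular, so G = C_4 ⊔ C_3. The orbit of 0 under Aut(G) is {0, 1, 4}, which does not contain 2, so G is not vertex-transitive.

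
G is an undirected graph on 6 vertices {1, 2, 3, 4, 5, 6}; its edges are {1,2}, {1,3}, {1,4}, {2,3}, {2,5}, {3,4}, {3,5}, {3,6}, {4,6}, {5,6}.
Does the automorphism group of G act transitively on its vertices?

Vertex 3 is the only vertex of degree 5, so every automorphism fixes it; G is not vertex-transitive.

No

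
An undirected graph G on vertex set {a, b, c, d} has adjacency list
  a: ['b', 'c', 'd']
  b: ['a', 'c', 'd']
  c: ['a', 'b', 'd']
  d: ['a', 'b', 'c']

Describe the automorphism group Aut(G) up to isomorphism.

Every vertex has degree 3, so G is the complete graph K_4. Every bijection on the vertex set is an automorphism of K_4; hence Aut(K_4) ≅ S_4, order 24.

the symmetric group on 4 letters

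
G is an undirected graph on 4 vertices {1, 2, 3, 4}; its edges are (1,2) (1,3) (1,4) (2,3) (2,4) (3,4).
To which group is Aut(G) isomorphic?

the symmetric group on 4 letters

All 4 vertices are pairwise adjacent: G = K_4. Any permutation of the 4 vertices preserves K_4, so Aut(K_4) = S_4 of order 4! = 24.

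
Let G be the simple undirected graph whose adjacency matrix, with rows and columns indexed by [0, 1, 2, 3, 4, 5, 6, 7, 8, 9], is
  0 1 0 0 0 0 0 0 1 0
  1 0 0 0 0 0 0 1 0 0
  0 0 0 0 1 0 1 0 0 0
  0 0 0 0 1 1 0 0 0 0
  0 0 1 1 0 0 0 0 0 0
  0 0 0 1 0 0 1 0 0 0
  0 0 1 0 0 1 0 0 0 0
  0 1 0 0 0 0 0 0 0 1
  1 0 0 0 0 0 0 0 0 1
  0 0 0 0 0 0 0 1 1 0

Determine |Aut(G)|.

200

G has two connected components, {0, 1, 7, 8, 9} and {2, 3, 4, 5, 6}; each is 2-regular, so G = C_5 ⊔ C_5. With two isomorphic components, Aut(G) = Aut(C_5) ≀ S_2 = (D_5 × D_5) ⋊ Z_2: permute each cycle by D_5, then optionally swap the two cycles. Order 2·(2·5)² = 200.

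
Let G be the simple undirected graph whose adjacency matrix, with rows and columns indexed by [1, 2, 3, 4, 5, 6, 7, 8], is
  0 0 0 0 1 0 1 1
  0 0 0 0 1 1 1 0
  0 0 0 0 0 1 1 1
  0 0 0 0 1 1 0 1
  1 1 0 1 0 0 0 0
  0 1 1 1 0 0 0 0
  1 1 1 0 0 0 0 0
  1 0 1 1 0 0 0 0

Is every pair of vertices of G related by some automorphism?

Yes

G is 3-regular and bipartite on 2^3 = 8 vertices with girth 4; it is the hypercube graph Q_3. The symmetry group of the 3-cube is the hyperoctahedral group B_3 = Z_2 ≀ S_3, of order 2^3·3! = 48. This group acts transitively on the 8 vertices.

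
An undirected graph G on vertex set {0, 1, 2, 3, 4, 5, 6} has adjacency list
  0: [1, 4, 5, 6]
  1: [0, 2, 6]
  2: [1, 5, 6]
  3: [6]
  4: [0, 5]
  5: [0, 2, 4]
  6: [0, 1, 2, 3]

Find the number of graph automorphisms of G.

1

Degrees alone do not determine every vertex (e.g. 0 and 6 both have degree 4), but their neighbour-degree multisets differ: N(0) has degrees [2, 3, 3, 4] while N(6) has degrees [1, 3, 3, 4]. Repeating this refinement separates all vertices, so the only automorphism is the identity.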